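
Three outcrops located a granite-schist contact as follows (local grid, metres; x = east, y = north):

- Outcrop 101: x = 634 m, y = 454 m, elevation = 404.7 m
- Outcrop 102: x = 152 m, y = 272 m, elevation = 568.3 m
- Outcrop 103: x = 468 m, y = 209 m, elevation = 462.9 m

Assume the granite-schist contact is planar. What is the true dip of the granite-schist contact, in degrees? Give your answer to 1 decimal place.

Two edge vectors: Outcrop 101→Outcrop 102 = (-482, -182, 163.6), Outcrop 101→Outcrop 103 = (-166, -245, 58.2).
Normal n = (Outcrop 101→Outcrop 102) × (Outcrop 101→Outcrop 103) = (29489.6, 894.8, 87878).
So ∂z/∂x = −n_x/n_z = −0.33557 and ∂z/∂y = −n_y/n_z = −0.01018.
Gradient magnitude |∇z| = √(a² + b²) = √(0.11261 + 0.00010) = 0.33573.
True dip = arctan(0.33573) = 18.6°, dipping toward E (azimuth ≈ 088°).

18.6°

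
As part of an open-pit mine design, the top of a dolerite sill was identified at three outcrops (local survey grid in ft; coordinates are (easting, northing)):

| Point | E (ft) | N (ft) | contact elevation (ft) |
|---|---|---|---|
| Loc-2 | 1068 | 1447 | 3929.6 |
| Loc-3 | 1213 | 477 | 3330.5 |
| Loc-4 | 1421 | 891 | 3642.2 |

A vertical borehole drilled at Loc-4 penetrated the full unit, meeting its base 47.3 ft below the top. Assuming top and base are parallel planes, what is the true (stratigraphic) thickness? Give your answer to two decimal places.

39.09 ft

Let the plane be z = a·E + b·N + c.
Loc-3−Loc-2: 145a − 970b = −599.1;  Loc-4−Loc-2: 353a − 556b = −287.4.
Solving gives a = 0.20750, b = 0.64865.
|∇z| = √(a²+b²) = 0.68103, so dip δ = arctan(0.68103) = 34.26°.
True thickness = vertical thickness × cos δ = 47.3 × cos 34.26° = 39.09 ft.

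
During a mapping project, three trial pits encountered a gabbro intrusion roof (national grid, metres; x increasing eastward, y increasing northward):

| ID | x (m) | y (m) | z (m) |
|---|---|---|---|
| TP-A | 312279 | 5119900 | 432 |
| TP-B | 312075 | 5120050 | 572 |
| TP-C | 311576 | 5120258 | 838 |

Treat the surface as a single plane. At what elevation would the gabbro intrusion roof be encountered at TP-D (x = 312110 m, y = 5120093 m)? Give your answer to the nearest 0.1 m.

Let the plane be z = a·x + b·y + c.
TP-B−TP-A: −204a + 150b = 140;  TP-C−TP-A: −703a + 358b = 406.
Solving gives a = −0.332531310, b = 0.481090752.
Then c = 432 − a·312279 − b·5119900 = −2358862.00.
At (312110, 5120093): z = −103786.3 + 2463229.4 − 2358862.00 = 581.0 m.

581.0 m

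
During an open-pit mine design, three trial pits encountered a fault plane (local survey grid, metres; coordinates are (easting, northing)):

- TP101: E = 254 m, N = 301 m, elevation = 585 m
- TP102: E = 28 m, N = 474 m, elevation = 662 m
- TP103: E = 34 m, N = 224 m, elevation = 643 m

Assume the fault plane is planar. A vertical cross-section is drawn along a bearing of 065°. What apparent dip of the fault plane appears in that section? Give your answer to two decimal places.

13.04°

Two edge vectors: TP101→TP102 = (-226, 173, 77), TP101→TP103 = (-220, -77, 58).
Normal n = (TP101→TP102) × (TP101→TP103) = (15963, -3832, 55462).
So ∂z/∂E = −n_x/n_z = −0.28782 and ∂z/∂N = −n_y/n_z = 0.06909.
Unit vector along 065° is (sin 65°, cos 65°) = (0.9063, 0.4226).
Slope in that direction = a·(0.9063) + b·(0.4226) = −0.23165.
Apparent dip = arctan|0.23165| = 13.04° (true dip is 16.5°, so apparent ≤ true as expected).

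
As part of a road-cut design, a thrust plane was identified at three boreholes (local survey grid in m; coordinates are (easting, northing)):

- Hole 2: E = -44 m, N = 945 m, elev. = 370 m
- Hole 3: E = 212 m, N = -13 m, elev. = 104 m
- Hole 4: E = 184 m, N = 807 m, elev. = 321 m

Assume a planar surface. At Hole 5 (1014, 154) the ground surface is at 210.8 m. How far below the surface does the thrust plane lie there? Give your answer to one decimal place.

107.8 m

Two edge vectors: Hole 2→Hole 3 = (256, -958, -266), Hole 2→Hole 4 = (228, -138, -49).
Normal n = (Hole 2→Hole 3) × (Hole 2→Hole 4) = (10234, -48104, 183096).
So ∂z/∂E = −n_x/n_z = −0.055894 and ∂z/∂N = −n_y/n_z = 0.262726.
Intercept c from Hole 2: 370 − 2.46 − 248.28 = 119.26.
At (1014, 154): z_contact = −56.68 + 40.46 + 119.26 = 103.05 m.
Depth below ground = 210.8 − 103.05 = 107.8 m.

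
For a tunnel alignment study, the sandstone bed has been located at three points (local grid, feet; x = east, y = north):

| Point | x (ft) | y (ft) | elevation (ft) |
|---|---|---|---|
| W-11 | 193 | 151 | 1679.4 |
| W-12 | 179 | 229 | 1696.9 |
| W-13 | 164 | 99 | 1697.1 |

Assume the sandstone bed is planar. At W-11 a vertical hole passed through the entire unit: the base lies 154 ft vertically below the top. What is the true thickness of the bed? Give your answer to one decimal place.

122.0 ft

Two edge vectors: W-11→W-12 = (-14, 78, 17.5), W-11→W-13 = (-29, -52, 17.7).
Normal n = (W-11→W-12) × (W-11→W-13) = (2290.6, -259.7, 2990).
So ∂z/∂x = −n_x/n_z = −0.76609 and ∂z/∂y = −n_y/n_z = 0.08686.
|∇z| = √(a²+b²) = 0.77099, so dip δ = arctan(0.77099) = 37.63°.
True thickness = vertical thickness × cos δ = 154 × cos 37.63° = 122.0 ft.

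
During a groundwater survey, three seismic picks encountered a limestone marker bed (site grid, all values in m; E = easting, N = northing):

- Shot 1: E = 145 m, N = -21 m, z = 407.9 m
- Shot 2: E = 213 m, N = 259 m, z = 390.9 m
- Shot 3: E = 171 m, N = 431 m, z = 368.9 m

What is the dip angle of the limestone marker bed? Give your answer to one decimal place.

9.5°

Two edge vectors: Shot 1→Shot 2 = (68, 280, -17), Shot 1→Shot 3 = (26, 452, -39).
Normal n = (Shot 1→Shot 2) × (Shot 1→Shot 3) = (-3236, 2210, 23456).
So ∂z/∂E = −n_x/n_z = 0.13796 and ∂z/∂N = −n_y/n_z = −0.09422.
Gradient magnitude |∇z| = √(a² + b²) = √(0.01903 + 0.00888) = 0.16706.
True dip = arctan(0.16706) = 9.5°, dipping toward NW (azimuth ≈ 304°).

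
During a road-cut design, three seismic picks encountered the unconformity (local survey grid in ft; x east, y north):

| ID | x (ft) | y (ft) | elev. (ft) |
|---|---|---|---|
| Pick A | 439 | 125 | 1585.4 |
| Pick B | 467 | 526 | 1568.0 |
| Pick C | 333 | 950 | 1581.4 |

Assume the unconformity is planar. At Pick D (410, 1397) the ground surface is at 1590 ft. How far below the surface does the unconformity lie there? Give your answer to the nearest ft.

37 ft

Let the plane be z = a·x + b·y + c.
Pick B−Pick A: 28a + 401b = −17.4;  Pick C−Pick A: −106a + 825b = −4.
Solving gives a = −0.19436, b = −0.02982.
Then c = 1585.4 − a·439 − b·125 = 1674.45.
At (410, 1397): z_contact = −79.7 − 41.7 + 1674.45 = 1553.1 ft.
Depth below ground = 1590 − 1553.1 = 37 ft.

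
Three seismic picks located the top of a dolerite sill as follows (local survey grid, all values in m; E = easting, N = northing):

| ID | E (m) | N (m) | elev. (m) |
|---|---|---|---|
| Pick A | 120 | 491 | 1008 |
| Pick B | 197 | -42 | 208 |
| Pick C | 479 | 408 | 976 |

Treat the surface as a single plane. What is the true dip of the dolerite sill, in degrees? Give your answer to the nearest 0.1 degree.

Let the plane be z = a·E + b·N + c.
Pick B−Pick A: 77a − 533b = −800;  Pick C−Pick A: 359a − 83b = −32.
Solving gives a = 0.26679, b = 1.53948.
Gradient magnitude |∇z| = √(a² + b²) = √(0.07118 + 2.37000) = 1.56243.
True dip = arctan(1.56243) = 57.4°, dipping toward S (azimuth ≈ 190°).

57.4°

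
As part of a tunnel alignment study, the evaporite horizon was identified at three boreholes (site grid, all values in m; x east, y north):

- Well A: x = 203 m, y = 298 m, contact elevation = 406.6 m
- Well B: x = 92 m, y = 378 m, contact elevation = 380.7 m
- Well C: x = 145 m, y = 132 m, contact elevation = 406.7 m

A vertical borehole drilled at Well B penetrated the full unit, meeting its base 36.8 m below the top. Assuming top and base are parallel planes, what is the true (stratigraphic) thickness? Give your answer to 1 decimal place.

Let the plane be z = a·x + b·y + c.
Well B−Well A: −111a + 80b = −25.9;  Well C−Well A: −58a − 166b = 0.1.
Solving gives a = 0.18605, b = −0.06561.
|∇z| = √(a²+b²) = 0.19728, so dip δ = arctan(0.19728) = 11.16°.
True thickness = vertical thickness × cos δ = 36.8 × cos 11.16° = 36.1 m.

36.1 m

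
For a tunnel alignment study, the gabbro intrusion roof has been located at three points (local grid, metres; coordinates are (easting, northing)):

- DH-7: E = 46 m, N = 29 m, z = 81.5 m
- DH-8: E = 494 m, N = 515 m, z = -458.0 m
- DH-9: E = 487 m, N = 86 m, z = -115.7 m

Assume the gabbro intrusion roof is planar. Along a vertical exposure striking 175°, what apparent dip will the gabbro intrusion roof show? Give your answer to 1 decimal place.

Let the plane be z = a·E + b·N + c.
DH-8−DH-7: 448a + 486b = −539.5;  DH-9−DH-7: 441a + 57b = −197.2.
Solving gives a = −0.34476, b = −0.79228.
Unit vector along 175° is (sin 175°, cos 175°) = (0.0872, -0.9962).
Slope in that direction = a·(0.0872) + b·(-0.9962) = 0.75921.
Apparent dip = arctan|0.75921| = 37.2° (true dip is 40.8°, so apparent ≤ true as expected).

37.2°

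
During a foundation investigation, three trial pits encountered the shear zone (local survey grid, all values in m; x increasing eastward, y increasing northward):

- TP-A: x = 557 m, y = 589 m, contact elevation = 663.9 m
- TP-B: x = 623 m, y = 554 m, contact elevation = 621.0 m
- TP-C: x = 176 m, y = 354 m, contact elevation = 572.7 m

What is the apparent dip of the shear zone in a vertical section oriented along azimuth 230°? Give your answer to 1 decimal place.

Let the plane be z = a·x + b·y + c.
TP-B−TP-A: 66a − 35b = −42.9;  TP-C−TP-A: −381a − 235b = −91.2.
Solving gives a = −0.23885, b = 0.77532.
Unit vector along 230° is (sin 230°, cos 230°) = (-0.7660, -0.6428).
Slope in that direction = a·(-0.7660) + b·(-0.6428) = −0.31540.
Apparent dip = arctan|0.31540| = 17.5° (true dip is 39.1°, so apparent ≤ true as expected).

17.5°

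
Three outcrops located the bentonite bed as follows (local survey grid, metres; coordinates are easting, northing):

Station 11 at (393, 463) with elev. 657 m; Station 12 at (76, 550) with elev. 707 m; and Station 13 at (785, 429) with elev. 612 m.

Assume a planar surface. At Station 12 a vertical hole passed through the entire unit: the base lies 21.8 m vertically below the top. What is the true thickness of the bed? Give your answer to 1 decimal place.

Two edge vectors: Station 11→Station 12 = (-317, 87, 50), Station 11→Station 13 = (392, -34, -45).
Normal n = (Station 11→Station 12) × (Station 11→Station 13) = (-2215, 5335, -23326).
So ∂z/∂easting = −n_x/n_z = −0.09496 and ∂z/∂northing = −n_y/n_z = 0.22871.
|∇z| = √(a²+b²) = 0.24764, so dip δ = arctan(0.24764) = 13.91°.
True thickness = vertical thickness × cos δ = 21.8 × cos 13.91° = 21.2 m.

21.2 m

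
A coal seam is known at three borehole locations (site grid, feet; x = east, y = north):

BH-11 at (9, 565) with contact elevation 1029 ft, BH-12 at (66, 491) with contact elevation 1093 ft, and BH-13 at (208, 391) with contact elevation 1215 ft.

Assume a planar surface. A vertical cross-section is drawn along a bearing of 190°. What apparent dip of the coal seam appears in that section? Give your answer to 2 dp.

Two edge vectors: BH-11→BH-12 = (57, -74, 64), BH-11→BH-13 = (199, -174, 186).
Normal n = (BH-11→BH-12) × (BH-11→BH-13) = (-2628, 2134, 4808).
So ∂z/∂x = −n_x/n_z = 0.54659 and ∂z/∂y = −n_y/n_z = −0.44384.
Unit vector along 190° is (sin 190°, cos 190°) = (-0.1736, -0.9848).
Slope in that direction = a·(-0.1736) + b·(-0.9848) = 0.34219.
Apparent dip = arctan|0.34219| = 18.89° (true dip is 35.1°, so apparent ≤ true as expected).

18.89°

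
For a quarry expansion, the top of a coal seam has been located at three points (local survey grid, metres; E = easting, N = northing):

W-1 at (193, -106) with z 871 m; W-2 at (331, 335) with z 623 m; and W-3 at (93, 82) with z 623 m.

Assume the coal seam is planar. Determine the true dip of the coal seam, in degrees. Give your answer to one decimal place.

Two edge vectors: W-1→W-2 = (138, 441, -248), W-1→W-3 = (-100, 188, -248).
Normal n = (W-1→W-2) × (W-1→W-3) = (-62744, 59024, 70044).
So ∂z/∂E = −n_x/n_z = 0.89578 and ∂z/∂N = −n_y/n_z = −0.84267.
Gradient magnitude |∇z| = √(a² + b²) = √(0.80242 + 0.71009) = 1.22984.
True dip = arctan(1.22984) = 50.9°, dipping toward NW (azimuth ≈ 313°).

50.9°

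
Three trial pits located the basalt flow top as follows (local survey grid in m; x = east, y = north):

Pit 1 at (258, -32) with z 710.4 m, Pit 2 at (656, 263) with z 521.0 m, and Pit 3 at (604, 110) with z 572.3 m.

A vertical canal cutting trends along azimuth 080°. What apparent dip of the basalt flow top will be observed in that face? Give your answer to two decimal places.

18.76°

Let the plane be z = a·x + b·y + c.
Pit 2−Pit 1: 398a + 295b = −189.4;  Pit 3−Pit 1: 346a + 142b = −138.1.
Solving gives a = −0.30392, b = −0.23200.
Unit vector along 080° is (sin 80°, cos 80°) = (0.9848, 0.1736).
Slope in that direction = a·(0.9848) + b·(0.1736) = −0.33959.
Apparent dip = arctan|0.33959| = 18.76° (true dip is 20.9°, so apparent ≤ true as expected).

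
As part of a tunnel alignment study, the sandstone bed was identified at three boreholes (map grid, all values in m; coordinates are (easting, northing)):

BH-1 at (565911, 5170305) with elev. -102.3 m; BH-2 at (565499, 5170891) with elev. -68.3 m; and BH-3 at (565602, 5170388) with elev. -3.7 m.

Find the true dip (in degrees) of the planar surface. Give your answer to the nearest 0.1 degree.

Let the plane be z = a·E + b·N + c.
BH-2−BH-1: −412a + 586b = 34;  BH-3−BH-1: −309a + 83b = 98.6.
Solving gives a = −0.37417, b = −0.20505.
Gradient magnitude |∇z| = √(a² + b²) = √(0.14000 + 0.04205) = 0.42667.
True dip = arctan(0.42667) = 23.1°, dipping toward ENE (azimuth ≈ 061°).

23.1°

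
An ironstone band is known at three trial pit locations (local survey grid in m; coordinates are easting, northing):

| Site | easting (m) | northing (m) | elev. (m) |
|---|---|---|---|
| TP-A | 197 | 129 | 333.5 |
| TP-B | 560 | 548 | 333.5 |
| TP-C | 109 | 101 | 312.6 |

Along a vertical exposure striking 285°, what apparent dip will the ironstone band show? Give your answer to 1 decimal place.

21.3°

Two edge vectors: TP-A→TP-B = (363, 419, 0), TP-A→TP-C = (-88, -28, -20.9).
Normal n = (TP-A→TP-B) × (TP-A→TP-C) = (-8757.1, 7586.7, 26708).
So ∂z/∂easting = −n_x/n_z = 0.32788 and ∂z/∂northing = −n_y/n_z = −0.28406.
Unit vector along 285° is (sin 285°, cos 285°) = (-0.9659, 0.2588).
Slope in that direction = a·(-0.9659) + b·(0.2588) = −0.39023.
Apparent dip = arctan|0.39023| = 21.3° (true dip is 23.5°, so apparent ≤ true as expected).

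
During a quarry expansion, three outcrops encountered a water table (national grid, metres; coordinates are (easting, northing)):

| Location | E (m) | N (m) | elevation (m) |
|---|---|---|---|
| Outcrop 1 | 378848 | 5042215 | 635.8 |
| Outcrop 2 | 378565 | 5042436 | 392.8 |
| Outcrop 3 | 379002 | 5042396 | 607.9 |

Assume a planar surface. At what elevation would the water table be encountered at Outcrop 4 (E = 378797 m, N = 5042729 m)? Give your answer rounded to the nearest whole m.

340 m

Let the plane be z = a·E + b·N + c.
Outcrop 2−Outcrop 1: −283a + 221b = −243;  Outcrop 3−Outcrop 1: 154a + 181b = −27.9.
Solving gives a = 0.44356592, b = −0.53154228.
Then c = 635.8 − a·378848 − b·5042215 = 2512742.18.
At (378797, 5042729): z = 168021.4 − 2680423.7 + 2512742.18 = 340.0 m.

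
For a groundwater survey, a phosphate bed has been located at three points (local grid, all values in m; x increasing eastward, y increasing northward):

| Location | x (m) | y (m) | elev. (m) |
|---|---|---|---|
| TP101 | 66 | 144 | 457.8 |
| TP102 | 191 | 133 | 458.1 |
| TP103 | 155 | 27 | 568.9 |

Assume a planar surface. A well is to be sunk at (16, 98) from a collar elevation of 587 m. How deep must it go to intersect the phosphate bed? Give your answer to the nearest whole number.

Two edge vectors: TP101→TP102 = (125, -11, 0.3), TP101→TP103 = (89, -117, 111.1).
Normal n = (TP101→TP102) × (TP101→TP103) = (-1187, -13860.8, -13646).
So ∂z/∂x = −n_x/n_z = −0.08699 and ∂z/∂y = −n_y/n_z = −1.01574.
Intercept c from TP101: 457.8 + 5.74 + 146.27 = 609.81.
At (16, 98): z_contact = −1.4 − 99.5 + 609.81 = 508.9 m.
Depth below ground = 587 − 508.9 = 78 m.

78 m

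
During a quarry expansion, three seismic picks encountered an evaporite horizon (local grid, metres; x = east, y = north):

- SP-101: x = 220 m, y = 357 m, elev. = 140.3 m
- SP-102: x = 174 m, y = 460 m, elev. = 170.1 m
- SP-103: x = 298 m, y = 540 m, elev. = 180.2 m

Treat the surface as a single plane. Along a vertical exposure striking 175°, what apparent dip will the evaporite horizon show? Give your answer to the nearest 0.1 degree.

14.5°

Two edge vectors: SP-101→SP-102 = (-46, 103, 29.8), SP-101→SP-103 = (78, 183, 39.9).
Normal n = (SP-101→SP-102) × (SP-101→SP-103) = (-1343.7, 4159.8, -16452).
So ∂z/∂x = −n_x/n_z = −0.08167 and ∂z/∂y = −n_y/n_z = 0.25284.
Unit vector along 175° is (sin 175°, cos 175°) = (0.0872, -0.9962).
Slope in that direction = a·(0.0872) + b·(-0.9962) = −0.25900.
Apparent dip = arctan|0.25900| = 14.5° (true dip is 14.9°, so apparent ≤ true as expected).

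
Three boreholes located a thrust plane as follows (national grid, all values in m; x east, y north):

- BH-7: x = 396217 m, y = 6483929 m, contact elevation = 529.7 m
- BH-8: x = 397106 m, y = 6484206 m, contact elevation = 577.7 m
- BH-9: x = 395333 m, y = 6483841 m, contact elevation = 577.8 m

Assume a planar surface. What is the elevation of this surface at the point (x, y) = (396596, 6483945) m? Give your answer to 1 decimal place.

Two edge vectors: BH-7→BH-8 = (889, 277, 48), BH-7→BH-9 = (-884, -88, 48.1).
Normal n = (BH-7→BH-8) × (BH-7→BH-9) = (17547.7, -85192.9, 166636).
So ∂z/∂x = −n_x/n_z = −0.105305576 and ∂z/∂y = −n_y/n_z = 0.511251470.
Intercept c from BH-7: 529.7 + 41723.86 − 3314918.23 = −3272664.67.
At (396596, 6483945): z = −41763.8 + 3314926.4 − 3272664.67 = 498.0 m.

498.0 m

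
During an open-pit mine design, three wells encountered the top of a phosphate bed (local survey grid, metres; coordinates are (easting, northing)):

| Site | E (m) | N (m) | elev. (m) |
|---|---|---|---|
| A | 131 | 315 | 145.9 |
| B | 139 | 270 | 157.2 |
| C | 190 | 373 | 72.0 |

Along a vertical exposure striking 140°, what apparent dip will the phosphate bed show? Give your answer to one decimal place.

13.6°

Let the plane be z = a·E + b·N + c.
B−A: 8a − 45b = 11.3;  C−A: 59a + 58b = −73.9.
Solving gives a = −0.85608, b = −0.40330.
Unit vector along 140° is (sin 140°, cos 140°) = (0.6428, -0.7660).
Slope in that direction = a·(0.6428) + b·(-0.7660) = −0.24133.
Apparent dip = arctan|0.24133| = 13.6° (true dip is 43.4°, so apparent ≤ true as expected).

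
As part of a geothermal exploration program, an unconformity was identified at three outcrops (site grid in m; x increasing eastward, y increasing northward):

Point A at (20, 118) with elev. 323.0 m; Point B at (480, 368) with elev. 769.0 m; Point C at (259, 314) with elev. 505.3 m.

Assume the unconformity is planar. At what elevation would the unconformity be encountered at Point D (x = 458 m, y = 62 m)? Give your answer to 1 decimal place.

Let the plane be z = a·x + b·y + c.
Point B−Point A: 460a + 250b = 446;  Point C−Point A: 239a + 196b = 182.3.
Solving gives a = 1.37590, b = −0.74765.
Then c = 323 − a·20 − b·118 = 383.70.
At (458, 62): z = 630.2 − 46.4 + 383.70 = 967.5 m.

967.5 m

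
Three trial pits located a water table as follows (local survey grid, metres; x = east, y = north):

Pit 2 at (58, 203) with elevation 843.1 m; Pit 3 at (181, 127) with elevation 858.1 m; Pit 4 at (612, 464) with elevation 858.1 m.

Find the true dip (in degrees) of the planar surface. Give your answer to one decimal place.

6.3°

Let the plane be z = a·x + b·y + c.
Pit 3−Pit 2: 123a − 76b = 15;  Pit 4−Pit 2: 554a + 261b = 15.
Solving gives a = 0.06812, b = −0.08712.
Gradient magnitude |∇z| = √(a² + b²) = √(0.00464 + 0.00759) = 0.11059.
True dip = arctan(0.11059) = 6.3°, dipping toward NW (azimuth ≈ 322°).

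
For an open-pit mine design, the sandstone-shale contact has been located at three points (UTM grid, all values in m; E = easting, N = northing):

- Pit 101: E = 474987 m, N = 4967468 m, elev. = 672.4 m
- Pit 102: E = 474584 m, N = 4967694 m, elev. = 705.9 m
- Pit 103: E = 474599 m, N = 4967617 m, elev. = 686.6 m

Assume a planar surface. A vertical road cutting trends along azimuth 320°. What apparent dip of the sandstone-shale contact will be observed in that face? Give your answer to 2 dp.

9.10°

Let the plane be z = a·E + b·N + c.
Pit 102−Pit 101: −403a + 226b = 33.5;  Pit 103−Pit 101: −388a + 149b = 14.2.
Solving gives a = 0.06448, b = 0.26321.
Unit vector along 320° is (sin 320°, cos 320°) = (-0.6428, 0.7660).
Slope in that direction = a·(-0.6428) + b·(0.7660) = 0.16018.
Apparent dip = arctan|0.16018| = 9.10° (true dip is 15.2°, so apparent ≤ true as expected).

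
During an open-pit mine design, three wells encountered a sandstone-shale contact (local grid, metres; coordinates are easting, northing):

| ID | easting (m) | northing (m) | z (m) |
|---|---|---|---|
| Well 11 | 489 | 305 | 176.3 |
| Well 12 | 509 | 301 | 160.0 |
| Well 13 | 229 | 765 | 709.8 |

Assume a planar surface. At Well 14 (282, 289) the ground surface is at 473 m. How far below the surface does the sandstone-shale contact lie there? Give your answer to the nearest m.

Let the plane be z = a·easting + b·northing + c.
Well 12−Well 11: 20a − 4b = −16.3;  Well 13−Well 11: −260a + 460b = 533.5.
Solving gives a = −0.65735, b = 0.78824.
Then c = 176.3 − a·489 − b·305 = 257.33.
At (282, 289): z_contact = −185.4 + 227.8 + 257.33 = 299.8 m.
Depth below ground = 473 − 299.8 = 173 m.

173 m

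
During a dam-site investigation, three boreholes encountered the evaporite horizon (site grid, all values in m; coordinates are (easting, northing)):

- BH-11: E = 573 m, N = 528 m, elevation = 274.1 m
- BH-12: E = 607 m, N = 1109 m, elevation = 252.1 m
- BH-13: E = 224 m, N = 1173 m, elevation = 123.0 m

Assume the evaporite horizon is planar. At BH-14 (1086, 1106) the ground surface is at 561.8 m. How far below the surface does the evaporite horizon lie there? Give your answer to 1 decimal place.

Let the plane be z = a·E + b·N + c.
BH-12−BH-11: 34a + 581b = −22;  BH-13−BH-11: −349a + 645b = −151.1.
Solving gives a = 0.327545, b = −0.057034.
Then c = 274.1 − a·573 − b·528 = 116.53.
At (1086, 1106): z_contact = 355.71 − 63.08 + 116.53 = 409.17 m.
Depth below ground = 561.8 − 409.17 = 152.6 m.

152.6 m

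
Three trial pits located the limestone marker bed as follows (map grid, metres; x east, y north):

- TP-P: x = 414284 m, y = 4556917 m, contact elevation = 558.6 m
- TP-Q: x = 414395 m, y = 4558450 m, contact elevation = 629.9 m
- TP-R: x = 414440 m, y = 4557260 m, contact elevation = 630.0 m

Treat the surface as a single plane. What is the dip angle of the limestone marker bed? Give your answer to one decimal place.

Two edge vectors: TP-P→TP-Q = (111, 1533, 71.3), TP-P→TP-R = (156, 343, 71.4).
Normal n = (TP-P→TP-Q) × (TP-P→TP-R) = (85000.3, 3197.4, -201075).
So ∂z/∂x = −n_x/n_z = 0.42273 and ∂z/∂y = −n_y/n_z = 0.01590.
Gradient magnitude |∇z| = √(a² + b²) = √(0.17870 + 0.00025) = 0.42303.
True dip = arctan(0.42303) = 22.9°, dipping toward W (azimuth ≈ 268°).

22.9°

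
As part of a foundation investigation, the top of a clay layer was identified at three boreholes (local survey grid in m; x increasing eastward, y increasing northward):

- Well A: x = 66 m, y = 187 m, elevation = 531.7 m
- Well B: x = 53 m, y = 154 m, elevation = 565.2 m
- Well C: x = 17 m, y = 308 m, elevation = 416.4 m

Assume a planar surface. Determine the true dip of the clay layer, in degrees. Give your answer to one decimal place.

44.6°

Let the plane be z = a·x + b·y + c.
Well B−Well A: −13a − 33b = 33.5;  Well C−Well A: −49a + 121b = −115.3.
Solving gives a = −0.07793, b = −0.98445.
Gradient magnitude |∇z| = √(a² + b²) = √(0.00607 + 0.96914) = 0.98753.
True dip = arctan(0.98753) = 44.6°, dipping toward N (azimuth ≈ 005°).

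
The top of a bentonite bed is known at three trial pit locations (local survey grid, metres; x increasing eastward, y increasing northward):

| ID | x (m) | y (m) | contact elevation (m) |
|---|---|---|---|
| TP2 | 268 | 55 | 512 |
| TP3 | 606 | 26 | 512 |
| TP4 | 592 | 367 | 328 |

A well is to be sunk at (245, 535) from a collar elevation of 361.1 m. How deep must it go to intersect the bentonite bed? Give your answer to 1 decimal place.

Two edge vectors: TP2→TP3 = (338, -29, 0), TP2→TP4 = (324, 312, -184).
Normal n = (TP2→TP3) × (TP2→TP4) = (5336, 62192, 114852).
So ∂z/∂x = −n_x/n_z = −0.04646 and ∂z/∂y = −n_y/n_z = −0.54150.
Intercept c from TP2: 512 + 12.45 + 29.78 = 554.23.
At (245, 535): z_contact = −11.38 − 289.70 + 554.23 = 253.15 m.
Depth below ground = 361.1 − 253.15 = 107.9 m.

107.9 m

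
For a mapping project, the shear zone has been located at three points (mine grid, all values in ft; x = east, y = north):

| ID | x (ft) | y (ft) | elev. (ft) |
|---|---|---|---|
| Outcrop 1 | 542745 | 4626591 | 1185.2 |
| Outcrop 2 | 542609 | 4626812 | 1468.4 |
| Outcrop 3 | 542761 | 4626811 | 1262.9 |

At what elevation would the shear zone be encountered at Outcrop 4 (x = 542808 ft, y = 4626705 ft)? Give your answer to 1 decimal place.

1151.7 ft

Two edge vectors: Outcrop 1→Outcrop 2 = (-136, 221, 283.2), Outcrop 1→Outcrop 3 = (16, 220, 77.7).
Normal n = (Outcrop 1→Outcrop 2) × (Outcrop 1→Outcrop 3) = (-45132.3, 15098.4, -33456).
So ∂z/∂x = −n_x/n_z = −1.349004663 and ∂z/∂y = −n_y/n_z = 0.451291248.
Intercept c from Outcrop 1: 1185.2 + 732165.54 − 2087940.03 = −1354589.29.
At (542808, 4626705): z = −732250.5 + 2087991.5 − 1354589.29 = 1151.7 ft.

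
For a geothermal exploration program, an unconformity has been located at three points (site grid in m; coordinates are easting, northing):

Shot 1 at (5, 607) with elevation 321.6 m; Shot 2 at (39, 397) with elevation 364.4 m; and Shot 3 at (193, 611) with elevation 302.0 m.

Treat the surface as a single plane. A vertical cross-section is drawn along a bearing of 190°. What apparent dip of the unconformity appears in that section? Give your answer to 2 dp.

13.16°

Two edge vectors: Shot 1→Shot 2 = (34, -210, 42.8), Shot 1→Shot 3 = (188, 4, -19.6).
Normal n = (Shot 1→Shot 2) × (Shot 1→Shot 3) = (3944.8, 8712.8, 39616).
So ∂z/∂easting = −n_x/n_z = −0.09958 and ∂z/∂northing = −n_y/n_z = −0.21993.
Unit vector along 190° is (sin 190°, cos 190°) = (-0.1736, -0.9848).
Slope in that direction = a·(-0.1736) + b·(-0.9848) = 0.23388.
Apparent dip = arctan|0.23388| = 13.16° (true dip is 13.6°, so apparent ≤ true as expected).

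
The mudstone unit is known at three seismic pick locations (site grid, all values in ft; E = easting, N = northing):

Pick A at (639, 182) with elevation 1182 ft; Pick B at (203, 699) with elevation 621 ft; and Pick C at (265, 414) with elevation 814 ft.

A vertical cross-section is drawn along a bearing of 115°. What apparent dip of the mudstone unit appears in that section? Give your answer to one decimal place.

Two edge vectors: Pick A→Pick B = (-436, 517, -561), Pick A→Pick C = (-374, 232, -368).
Normal n = (Pick A→Pick B) × (Pick A→Pick C) = (-60104, 49366, 92206).
So ∂z/∂E = −n_x/n_z = 0.65184 and ∂z/∂N = −n_y/n_z = −0.53539.
Unit vector along 115° is (sin 115°, cos 115°) = (0.9063, -0.4226).
Slope in that direction = a·(0.9063) + b·(-0.4226) = 0.81704.
Apparent dip = arctan|0.81704| = 39.3° (true dip is 40.1°, so apparent ≤ true as expected).

39.3°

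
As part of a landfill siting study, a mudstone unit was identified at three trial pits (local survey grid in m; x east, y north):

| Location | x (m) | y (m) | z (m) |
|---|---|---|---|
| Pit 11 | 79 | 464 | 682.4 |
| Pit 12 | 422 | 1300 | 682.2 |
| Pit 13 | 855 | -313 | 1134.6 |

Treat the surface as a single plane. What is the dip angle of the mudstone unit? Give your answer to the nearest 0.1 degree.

Two edge vectors: Pit 11→Pit 12 = (343, 836, -0.2), Pit 11→Pit 13 = (776, -777, 452.2).
Normal n = (Pit 11→Pit 12) × (Pit 11→Pit 13) = (377883.8, -155259.8, -915247).
So ∂z/∂x = −n_x/n_z = 0.41288 and ∂z/∂y = −n_y/n_z = −0.16964.
Gradient magnitude |∇z| = √(a² + b²) = √(0.17047 + 0.02878) = 0.44637.
True dip = arctan(0.44637) = 24.1°, dipping toward WNW (azimuth ≈ 292°).

24.1°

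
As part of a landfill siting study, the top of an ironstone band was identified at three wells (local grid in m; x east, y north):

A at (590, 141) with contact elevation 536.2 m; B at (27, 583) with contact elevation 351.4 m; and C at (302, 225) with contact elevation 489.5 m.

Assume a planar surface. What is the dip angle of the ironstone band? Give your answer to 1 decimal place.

Two edge vectors: A→B = (-563, 442, -184.8), A→C = (-288, 84, -46.7).
Normal n = (A→B) × (A→C) = (-5118.2, 26930.3, 80004).
So ∂z/∂x = −n_x/n_z = 0.06397 and ∂z/∂y = −n_y/n_z = −0.33661.
Gradient magnitude |∇z| = √(a² + b²) = √(0.00409 + 0.11331) = 0.34264.
True dip = arctan(0.34264) = 18.9°, dipping toward N (azimuth ≈ 349°).

18.9°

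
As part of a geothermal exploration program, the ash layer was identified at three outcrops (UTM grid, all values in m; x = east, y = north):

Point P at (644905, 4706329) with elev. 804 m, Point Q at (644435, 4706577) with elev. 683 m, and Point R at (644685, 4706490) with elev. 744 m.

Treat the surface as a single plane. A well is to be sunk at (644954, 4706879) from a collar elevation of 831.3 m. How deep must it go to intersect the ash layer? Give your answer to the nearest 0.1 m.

57.8 m

Let the plane be z = a·x + b·y + c.
Point Q−Point P: −470a + 248b = −121;  Point R−Point P: −220a + 161b = −60.
Solving gives a = 0.217953577, b = −0.074846045.
Then c = 804 − a·644905 − b·4706329 = 212494.76.
At (644954, 4706879): z_contact = 140570.03 − 352291.28 + 212494.76 = 773.51 m.
Depth below ground = 831.3 − 773.51 = 57.8 m.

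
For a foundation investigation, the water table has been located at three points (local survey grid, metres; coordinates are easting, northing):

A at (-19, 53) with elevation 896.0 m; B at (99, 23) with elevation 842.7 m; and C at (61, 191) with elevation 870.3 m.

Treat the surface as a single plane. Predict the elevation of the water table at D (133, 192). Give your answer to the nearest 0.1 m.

839.1 m

Let the plane be z = a·easting + b·northing + c.
B−A: 118a − 30b = −53.3;  C−A: 80a + 138b = −25.7.
Solving gives a = −0.43494, b = 0.06591.
Then c = 896 − a·-19 − b·53 = 884.24.
At (133, 192): z = −57.8 + 12.7 + 884.24 = 839.1 m.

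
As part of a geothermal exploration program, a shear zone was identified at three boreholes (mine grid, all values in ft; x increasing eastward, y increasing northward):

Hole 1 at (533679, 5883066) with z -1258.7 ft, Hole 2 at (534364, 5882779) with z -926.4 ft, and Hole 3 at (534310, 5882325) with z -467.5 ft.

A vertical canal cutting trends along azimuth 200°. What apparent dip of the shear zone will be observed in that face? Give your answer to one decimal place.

Two edge vectors: Hole 1→Hole 2 = (685, -287, 332.3), Hole 1→Hole 3 = (631, -741, 791.2).
Normal n = (Hole 1→Hole 2) × (Hole 1→Hole 3) = (19159.9, -332290.7, -326488).
So ∂z/∂x = −n_x/n_z = 0.05868 and ∂z/∂y = −n_y/n_z = −1.01777.
Unit vector along 200° is (sin 200°, cos 200°) = (-0.3420, -0.9397).
Slope in that direction = a·(-0.3420) + b·(-0.9397) = 0.93632.
Apparent dip = arctan|0.93632| = 43.1° (true dip is 45.6°, so apparent ≤ true as expected).

43.1°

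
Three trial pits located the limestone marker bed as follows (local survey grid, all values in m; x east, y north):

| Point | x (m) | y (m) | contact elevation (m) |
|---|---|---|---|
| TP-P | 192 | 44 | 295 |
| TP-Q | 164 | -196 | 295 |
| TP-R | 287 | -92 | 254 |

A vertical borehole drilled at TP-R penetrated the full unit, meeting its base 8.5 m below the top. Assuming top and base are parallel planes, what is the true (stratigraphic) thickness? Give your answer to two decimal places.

Let the plane be z = a·x + b·y + c.
TP-Q−TP-P: −28a − 240b = 0;  TP-R−TP-P: 95a − 136b = −41.
Solving gives a = −0.36981, b = 0.04314.
|∇z| = √(a²+b²) = 0.37232, so dip δ = arctan(0.37232) = 20.42°.
True thickness = vertical thickness × cos δ = 8.5 × cos 20.42° = 7.97 m.

7.97 m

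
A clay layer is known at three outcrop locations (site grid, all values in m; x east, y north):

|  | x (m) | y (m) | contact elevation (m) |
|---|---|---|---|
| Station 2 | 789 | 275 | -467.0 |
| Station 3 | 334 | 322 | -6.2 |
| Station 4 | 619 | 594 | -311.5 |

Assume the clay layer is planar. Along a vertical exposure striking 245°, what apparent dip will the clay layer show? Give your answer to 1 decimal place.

Let the plane be z = a·x + b·y + c.
Station 3−Station 2: −455a + 47b = 460.8;  Station 4−Station 2: −170a + 319b = 155.5.
Solving gives a = −1.01846, b = −0.05529.
Unit vector along 245° is (sin 245°, cos 245°) = (-0.9063, -0.4226).
Slope in that direction = a·(-0.9063) + b·(-0.4226) = 0.94640.
Apparent dip = arctan|0.94640| = 43.4° (true dip is 45.6°, so apparent ≤ true as expected).

43.4°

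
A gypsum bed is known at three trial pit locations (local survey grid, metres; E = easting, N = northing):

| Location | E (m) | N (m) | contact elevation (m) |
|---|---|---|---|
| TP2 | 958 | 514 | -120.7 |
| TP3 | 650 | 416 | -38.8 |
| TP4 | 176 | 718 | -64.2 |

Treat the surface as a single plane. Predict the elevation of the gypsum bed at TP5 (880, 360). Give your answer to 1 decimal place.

-56.8 m

Let the plane be z = a·E + b·N + c.
TP3−TP2: −308a − 98b = 81.9;  TP4−TP2: −782a + 204b = 56.5.
Solving gives a = −0.15950, b = −0.33444.
Then c = -120.7 − a·958 − b·514 = 204.00.
At (880, 360): z = −140.4 − 120.4 + 204.00 = -56.8 m.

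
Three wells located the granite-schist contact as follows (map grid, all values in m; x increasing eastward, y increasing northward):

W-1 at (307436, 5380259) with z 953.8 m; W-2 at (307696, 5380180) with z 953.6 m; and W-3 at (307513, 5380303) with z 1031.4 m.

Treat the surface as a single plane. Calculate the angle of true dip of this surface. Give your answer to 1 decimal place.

50.3°

Two edge vectors: W-1→W-2 = (260, -79, -0.2), W-1→W-3 = (77, 44, 77.6).
Normal n = (W-1→W-2) × (W-1→W-3) = (-6121.6, -20191.4, 17523).
So ∂z/∂x = −n_x/n_z = 0.34935 and ∂z/∂y = −n_y/n_z = 1.15228.
Gradient magnitude |∇z| = √(a² + b²) = √(0.12204 + 1.32775) = 1.20407.
True dip = arctan(1.20407) = 50.3°, dipping toward SSW (azimuth ≈ 197°).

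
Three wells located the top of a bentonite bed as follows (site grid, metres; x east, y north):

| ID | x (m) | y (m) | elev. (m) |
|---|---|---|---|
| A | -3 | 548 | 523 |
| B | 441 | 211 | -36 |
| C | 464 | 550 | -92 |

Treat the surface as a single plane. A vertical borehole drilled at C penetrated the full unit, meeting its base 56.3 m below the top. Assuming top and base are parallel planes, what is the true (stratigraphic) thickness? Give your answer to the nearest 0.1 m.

34.0 m

Two edge vectors: A→B = (444, -337, -559), A→C = (467, 2, -615).
Normal n = (A→B) × (A→C) = (208373, 12007, 158267).
So ∂z/∂x = −n_x/n_z = −1.31659 and ∂z/∂y = −n_y/n_z = −0.07587.
|∇z| = √(a²+b²) = 1.31878, so dip δ = arctan(1.31878) = 52.83°.
True thickness = vertical thickness × cos δ = 56.3 × cos 52.83° = 34.0 m.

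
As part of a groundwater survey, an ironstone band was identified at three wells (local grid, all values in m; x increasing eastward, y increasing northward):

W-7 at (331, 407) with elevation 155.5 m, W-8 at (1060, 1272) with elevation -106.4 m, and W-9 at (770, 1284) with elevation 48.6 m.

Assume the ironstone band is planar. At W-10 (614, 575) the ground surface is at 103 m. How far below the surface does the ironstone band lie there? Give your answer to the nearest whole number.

Let the plane be z = a·x + b·y + c.
W-8−W-7: 729a + 865b = −261.9;  W-9−W-7: 439a + 877b = −106.9.
Solving gives a = −0.52858, b = 0.14270.
Then c = 155.5 − a·331 − b·407 = 272.38.
At (614, 575): z_contact = −324.5 + 82.1 + 272.38 = 29.9 m.
Depth below ground = 103 − 29.9 = 73 m.

73 m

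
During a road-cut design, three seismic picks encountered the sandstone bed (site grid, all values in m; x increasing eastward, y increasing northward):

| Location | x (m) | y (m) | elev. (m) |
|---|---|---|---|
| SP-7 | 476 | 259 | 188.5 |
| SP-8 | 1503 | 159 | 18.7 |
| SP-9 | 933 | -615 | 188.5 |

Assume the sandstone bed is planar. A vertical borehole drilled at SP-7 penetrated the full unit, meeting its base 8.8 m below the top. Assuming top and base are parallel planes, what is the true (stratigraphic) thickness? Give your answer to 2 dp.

Let the plane be z = a·x + b·y + c.
SP-8−SP-7: 1027a − 100b = −169.8;  SP-9−SP-7: 457a − 874b = 0.
Solving gives a = −0.17421, b = −0.09109.
|∇z| = √(a²+b²) = 0.19658, so dip δ = arctan(0.19658) = 11.12°.
True thickness = vertical thickness × cos δ = 8.8 × cos 11.12° = 8.63 m.

8.63 m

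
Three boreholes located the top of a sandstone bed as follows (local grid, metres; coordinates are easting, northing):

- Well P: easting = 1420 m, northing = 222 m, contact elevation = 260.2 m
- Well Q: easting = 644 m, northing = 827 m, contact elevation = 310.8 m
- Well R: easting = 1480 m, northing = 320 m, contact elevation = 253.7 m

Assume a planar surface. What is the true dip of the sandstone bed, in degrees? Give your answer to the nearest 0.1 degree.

4.6°

Two edge vectors: Well P→Well Q = (-776, 605, 50.6), Well P→Well R = (60, 98, -6.5).
Normal n = (Well P→Well Q) × (Well P→Well R) = (-8891.3, -2008, -112348).
So ∂z/∂easting = −n_x/n_z = −0.07914 and ∂z/∂northing = −n_y/n_z = −0.01787.
Gradient magnitude |∇z| = √(a² + b²) = √(0.00626 + 0.00032) = 0.08113.
True dip = arctan(0.08113) = 4.6°, dipping toward ENE (azimuth ≈ 077°).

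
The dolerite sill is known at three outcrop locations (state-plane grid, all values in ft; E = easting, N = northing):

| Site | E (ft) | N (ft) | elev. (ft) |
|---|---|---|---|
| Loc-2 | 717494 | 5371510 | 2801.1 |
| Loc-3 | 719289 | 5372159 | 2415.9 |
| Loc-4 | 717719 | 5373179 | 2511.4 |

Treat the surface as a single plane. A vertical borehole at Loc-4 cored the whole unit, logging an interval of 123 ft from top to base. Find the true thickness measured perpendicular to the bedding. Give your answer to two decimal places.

Let the plane be z = a·E + b·N + c.
Loc-3−Loc-2: 1795a + 649b = −385.2;  Loc-4−Loc-2: 225a + 1669b = −289.7.
Solving gives a = −0.15962, b = −0.15206.
|∇z| = √(a²+b²) = 0.22045, so dip δ = arctan(0.22045) = 12.43°.
True thickness = vertical thickness × cos δ = 123 × cos 12.43° = 120.12 ft.

120.12 ft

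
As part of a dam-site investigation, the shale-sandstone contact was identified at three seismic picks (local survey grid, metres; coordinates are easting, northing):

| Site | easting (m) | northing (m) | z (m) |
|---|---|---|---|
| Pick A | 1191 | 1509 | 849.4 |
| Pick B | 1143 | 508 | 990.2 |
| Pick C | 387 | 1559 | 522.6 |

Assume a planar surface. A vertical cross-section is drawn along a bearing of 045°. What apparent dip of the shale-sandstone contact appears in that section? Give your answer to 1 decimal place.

9.5°

Let the plane be z = a·easting + b·northing + c.
Pick B−Pick A: −48a − 1001b = 140.8;  Pick C−Pick A: −804a + 50b = −326.8.
Solving gives a = 0.39654, b = −0.15967.
Unit vector along 045° is (sin 45°, cos 45°) = (0.7071, 0.7071).
Slope in that direction = a·(0.7071) + b·(0.7071) = 0.16749.
Apparent dip = arctan|0.16749| = 9.5° (true dip is 23.1°, so apparent ≤ true as expected).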